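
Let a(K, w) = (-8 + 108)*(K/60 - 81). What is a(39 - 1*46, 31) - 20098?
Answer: -84629/3 ≈ -28210.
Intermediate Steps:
a(K, w) = -8100 + 5*K/3 (a(K, w) = 100*(K*(1/60) - 81) = 100*(K/60 - 81) = 100*(-81 + K/60) = -8100 + 5*K/3)
a(39 - 1*46, 31) - 20098 = (-8100 + 5*(39 - 1*46)/3) - 20098 = (-8100 + 5*(39 - 46)/3) - 20098 = (-8100 + (5/3)*(-7)) - 20098 = (-8100 - 35/3) - 20098 = -24335/3 - 20098 = -84629/3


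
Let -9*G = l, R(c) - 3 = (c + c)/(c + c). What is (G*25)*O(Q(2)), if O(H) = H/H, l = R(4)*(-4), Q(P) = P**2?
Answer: 400/9 ≈ 44.444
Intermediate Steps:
R(c) = 4 (R(c) = 3 + (c + c)/(c + c) = 3 + (2*c)/((2*c)) = 3 + (2*c)*(1/(2*c)) = 3 + 1 = 4)
l = -16 (l = 4*(-4) = -16)
G = 16/9 (G = -1/9*(-16) = 16/9 ≈ 1.7778)
O(H) = 1
(G*25)*O(Q(2)) = ((16/9)*25)*1 = (400/9)*1 = 400/9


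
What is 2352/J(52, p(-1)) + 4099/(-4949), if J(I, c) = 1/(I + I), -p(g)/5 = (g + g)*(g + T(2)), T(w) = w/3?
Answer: 1210560893/4949 ≈ 2.4461e+5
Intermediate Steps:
T(w) = w/3 (T(w) = w*(⅓) = w/3)
p(g) = -10*g*(⅔ + g) (p(g) = -5*(g + g)*(g + (⅓)*2) = -5*2*g*(g + ⅔) = -5*2*g*(⅔ + g) = -10*g*(⅔ + g))
J(I, c) = 1/(2*I)
2352/J(52, p(-1)) + 4099/(-4949) = 2352/(((½)/52)) + 4099/(-4949) = 2352/(((½)*(1/52))) + 4099*(-1/4949) = 2352/(1/104) - 4099/4949 = 2352*104 - 4099/4949 = 244608 - 4099/4949 = 1210560893/4949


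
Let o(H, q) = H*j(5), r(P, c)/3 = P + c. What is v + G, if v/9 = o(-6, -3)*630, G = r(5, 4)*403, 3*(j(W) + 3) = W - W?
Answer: 112941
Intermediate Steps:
j(W) = -3 (j(W) = -3 + (W - W)/3 = -3 + (1/3)*0 = -3 + 0 = -3)
r(P, c) = 3*P + 3*c (r(P, c) = 3*(P + c) = 3*P + 3*c)
o(H, q) = -3*H (o(H, q) = H*(-3) = -3*H)
G = 10881 (G = (3*5 + 3*4)*403 = (15 + 12)*403 = 27*403 = 10881)
v = 102060 (v = 9*(-3*(-6)*630) = 9*(18*630) = 9*11340 = 102060)
v + G = 102060 + 10881 = 112941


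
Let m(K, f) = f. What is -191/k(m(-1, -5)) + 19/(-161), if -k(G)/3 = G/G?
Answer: 30694/483 ≈ 63.549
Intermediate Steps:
k(G) = -3 (k(G) = -3*G/G = -3*1 = -3)
-191/k(m(-1, -5)) + 19/(-161) = -191/(-3) + 19/(-161) = -191*(-1/3) + 19*(-1/161) = 191/3 - 19/161 = 30694/483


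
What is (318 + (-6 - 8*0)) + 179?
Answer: 491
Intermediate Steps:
(318 + (-6 - 8*0)) + 179 = (318 + (-6 + 0)) + 179 = (318 - 6) + 179 = 312 + 179 = 491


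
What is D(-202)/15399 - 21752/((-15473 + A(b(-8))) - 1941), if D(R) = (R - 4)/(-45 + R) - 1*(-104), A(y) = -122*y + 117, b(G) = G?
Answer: 4376710570/3267252027 ≈ 1.3396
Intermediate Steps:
A(y) = 117 - 122*y
D(R) = 104 + (-4 + R)/(-45 + R) (D(R) = (-4 + R)/(-45 + R) + 104 = 104 + (-4 + R)/(-45 + R))
D(-202)/15399 - 21752/((-15473 + A(b(-8))) - 1941) = ((-4684 + 105*(-202))/(-45 - 202))/15399 - 21752/((-15473 + (117 - 122*(-8))) - 1941) = ((-4684 - 21210)/(-247))*(1/15399) - 21752/((-15473 + (117 + 976)) - 1941) = -1/247*(-25894)*(1/15399) - 21752/((-15473 + 1093) - 1941) = (25894/247)*(1/15399) - 21752/(-14380 - 1941) = 25894/3803553 - 21752/(-16321) = 25894/3803553 - 21752*(-1/16321) = 25894/3803553 + 21752/16321 = 4376710570/3267252027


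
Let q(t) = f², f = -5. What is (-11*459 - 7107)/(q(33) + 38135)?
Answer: -1013/3180 ≈ -0.31855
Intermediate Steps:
q(t) = 25 (q(t) = (-5)² = 25)
(-11*459 - 7107)/(q(33) + 38135) = (-11*459 - 7107)/(25 + 38135) = (-5049 - 7107)/38160 = -12156*1/38160 = -1013/3180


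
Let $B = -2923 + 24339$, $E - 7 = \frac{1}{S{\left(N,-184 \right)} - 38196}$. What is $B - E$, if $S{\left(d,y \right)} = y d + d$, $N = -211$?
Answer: $\frac{8927552}{417} \approx 21409.0$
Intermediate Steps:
$S{\left(d,y \right)} = d + d y$ ($S{\left(d,y \right)} = d y + d = d + d y$)
$E = \frac{2920}{417}$ ($E = 7 + \frac{1}{- 211 \left(1 - 184\right) - 38196} = 7 + \frac{1}{\left(-211\right) \left(-183\right) - 38196} = 7 + \frac{1}{38613 - 38196} = 7 + \frac{1}{417} = \frac{2920}{417} \approx 7.0024$)
$B = 21416$
$B - E = 21416 - \frac{2920}{417} = \frac{8927552}{417}$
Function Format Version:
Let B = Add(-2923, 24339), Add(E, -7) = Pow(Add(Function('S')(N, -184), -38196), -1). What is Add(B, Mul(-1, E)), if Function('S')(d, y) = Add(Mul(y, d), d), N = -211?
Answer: Rational(8927552, 417) ≈ 21409.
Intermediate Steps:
Function('S')(d, y) = Add(d, Mul(d, y)) (Function('S')(d, y) = Add(Mul(d, y), d) = Add(d, Mul(d, y)))
E = Rational(2920, 417) (E = Add(7, Pow(Add(Mul(-211, Add(1, -184)), -38196), -1)) = Add(7, Pow(Add(Mul(-211, -183), -38196), -1)) = Add(7, Pow(Add(38613, -38196), -1)) = Add(7, Pow(417, -1)) = Add(7, Rational(1, 417)) = Rational(2920, 417) ≈ 7.0024)
B = 21416
Add(B, Mul(-1, E)) = Add(21416, Mul(-1, Rational(2920, 417))) = Add(21416, Rational(-2920, 417)) = Rational(8927552, 417)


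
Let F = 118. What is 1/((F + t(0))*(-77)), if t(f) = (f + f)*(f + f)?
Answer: -1/9086 ≈ -0.00011006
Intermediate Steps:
t(f) = 4*f² (t(f) = (2*f)*(2*f) = 4*f²)
1/((F + t(0))*(-77)) = 1/((118 + 4*0²)*(-77)) = 1/((118 + 4*0)*(-77)) = 1/((118 + 0)*(-77)) = 1/(118*(-77)) = 1/(-9086) = -1/9086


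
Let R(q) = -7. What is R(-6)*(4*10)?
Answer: -280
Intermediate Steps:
R(-6)*(4*10) = -28*10 = -7*40 = -280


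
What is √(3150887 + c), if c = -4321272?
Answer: I*√1170385 ≈ 1081.8*I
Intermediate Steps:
√(3150887 + c) = √(3150887 - 4321272) = √(-1170385) = I*√1170385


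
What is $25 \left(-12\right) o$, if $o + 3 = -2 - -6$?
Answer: $-300$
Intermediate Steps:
$o = 1$ ($o = -3 - -4 = -3 + \left(-2 + 6\right) = -3 + 4 = 1$)
$25 \left(-12\right) o = 25 \left(-12\right) 1 = \left(-300\right) 1 = -300$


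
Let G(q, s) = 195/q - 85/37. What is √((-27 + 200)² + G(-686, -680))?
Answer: √393468838854/3626 ≈ 172.99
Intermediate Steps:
G(q, s) = -85/37 + 195/q (G(q, s) = 195/q - 85*1/37 = 195/q - 85/37 = -85/37 + 195/q)
√((-27 + 200)² + G(-686, -680)) = √((-27 + 200)² + (-85/37 + 195/(-686))) = √(173² + (-85/37 + 195*(-1/686))) = √(29929 + (-85/37 - 195/686)) = √(29929 - 65525/25382) = √(759592353/25382) = √393468838854/3626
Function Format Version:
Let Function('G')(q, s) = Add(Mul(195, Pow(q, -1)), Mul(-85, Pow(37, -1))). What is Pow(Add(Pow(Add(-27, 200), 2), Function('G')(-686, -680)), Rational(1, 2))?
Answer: Mul(Rational(1, 3626), Pow(393468838854, Rational(1, 2))) ≈ 172.99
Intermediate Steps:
Function('G')(q, s) = Add(Rational(-85, 37), Mul(195, Pow(q, -1))) (Function('G')(q, s) = Add(Mul(195, Pow(q, -1)), Mul(-85, Rational(1, 37))) = Add(Mul(195, Pow(q, -1)), Rational(-85, 37)) = Add(Rational(-85, 37), Mul(195, Pow(q, -1))))
Pow(Add(Pow(Add(-27, 200), 2), Function('G')(-686, -680)), Rational(1, 2)) = Pow(Add(Pow(Add(-27, 200), 2), Add(Rational(-85, 37), Mul(195, Pow(-686, -1)))), Rational(1, 2)) = Pow(Add(Pow(173, 2), Add(Rational(-85, 37), Mul(195, Rational(-1, 686)))), Rational(1, 2)) = Pow(Add(29929, Add(Rational(-85, 37), Rational(-195, 686))), Rational(1, 2)) = Pow(Add(29929, Rational(-65525, 25382)), Rational(1, 2)) = Pow(Rational(759592353, 25382), Rational(1, 2)) = Mul(Rational(1, 3626), Pow(393468838854, Rational(1, 2)))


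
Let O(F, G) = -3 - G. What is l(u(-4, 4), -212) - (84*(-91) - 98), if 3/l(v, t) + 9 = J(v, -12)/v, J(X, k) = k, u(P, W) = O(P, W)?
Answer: 131607/17 ≈ 7741.6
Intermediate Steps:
u(P, W) = -3 - W
l(v, t) = 3/(-9 - 12/v)
l(u(-4, 4), -212) - (84*(-91) - 98) = -(-3 - 1*4)/(4 + 3*(-3 - 1*4)) - (84*(-91) - 98) = -(-3 - 4)/(4 + 3*(-3 - 4)) - (-7644 - 98) = -1*(-7)/(4 + 3*(-7)) - 1*(-7742) = -1*(-7)/(4 - 21) + 7742 = -1*(-7)/(-17) + 7742 = -1*(-7)*(-1/17) + 7742 = -7/17 + 7742 = 131607/17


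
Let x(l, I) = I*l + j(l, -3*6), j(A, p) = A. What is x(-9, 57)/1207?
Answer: -522/1207 ≈ -0.43248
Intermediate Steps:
x(l, I) = l + I*l (x(l, I) = I*l + l = l + I*l)
x(-9, 57)/1207 = -9*(1 + 57)/1207 = -9*58*(1/1207) = -522*1/1207 = -522/1207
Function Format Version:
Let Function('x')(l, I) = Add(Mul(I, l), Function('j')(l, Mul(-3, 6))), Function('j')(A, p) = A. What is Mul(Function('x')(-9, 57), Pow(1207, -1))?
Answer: Rational(-522, 1207) ≈ -0.43248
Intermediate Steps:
Function('x')(l, I) = Add(l, Mul(I, l)) (Function('x')(l, I) = Add(Mul(I, l), l) = Add(l, Mul(I, l)))
Mul(Function('x')(-9, 57), Pow(1207, -1)) = Mul(Mul(-9, Add(1, 57)), Pow(1207, -1)) = Mul(Mul(-9, 58), Rational(1, 1207)) = Mul(-522, Rational(1, 1207)) = Rational(-522, 1207)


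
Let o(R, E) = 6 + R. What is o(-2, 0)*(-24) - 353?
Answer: -449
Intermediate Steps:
o(-2, 0)*(-24) - 353 = (6 - 2)*(-24) - 353 = 4*(-24) - 353 = -96 - 353 = -449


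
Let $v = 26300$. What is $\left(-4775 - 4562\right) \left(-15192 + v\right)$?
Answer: $-103715396$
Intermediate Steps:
$\left(-4775 - 4562\right) \left(-15192 + v\right) = \left(-4775 - 4562\right) \left(-15192 + 26300\right) = \left(-9337\right) 11108 = -103715396$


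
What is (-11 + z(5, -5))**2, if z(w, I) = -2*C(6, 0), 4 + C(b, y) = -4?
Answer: 25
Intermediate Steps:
C(b, y) = -8 (C(b, y) = -4 - 4 = -8)
z(w, I) = 16 (z(w, I) = -2*(-8) = 16)
(-11 + z(5, -5))**2 = (-11 + 16)**2 = 5**2 = 25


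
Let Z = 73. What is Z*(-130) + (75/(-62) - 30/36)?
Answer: -882760/93 ≈ -9492.0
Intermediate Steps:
Z*(-130) + (75/(-62) - 30/36) = 73*(-130) + (75/(-62) - 30/36) = -9490 + (75*(-1/62) - 30*1/36) = -9490 + (-75/62 - ⅚) = -9490 - 190/93 = -882760/93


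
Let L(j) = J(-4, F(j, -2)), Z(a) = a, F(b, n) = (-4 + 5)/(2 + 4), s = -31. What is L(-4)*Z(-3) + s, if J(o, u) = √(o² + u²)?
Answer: -31 - √577/2 ≈ -43.010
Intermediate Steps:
F(b, n) = ⅙ (F(b, n) = 1/6 = 1*(⅙) = ⅙)
L(j) = √577/6 (L(j) = √((-4)² + (⅙)²) = √(16 + 1/36) = √(577/36) = √577/6)
L(-4)*Z(-3) + s = (√577/6)*(-3) - 31 = -√577/2 - 31 = -31 - √577/2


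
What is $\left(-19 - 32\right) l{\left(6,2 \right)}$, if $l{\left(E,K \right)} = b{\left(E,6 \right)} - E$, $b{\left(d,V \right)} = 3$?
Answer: $153$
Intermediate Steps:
$l{\left(E,K \right)} = 3 - E$
$\left(-19 - 32\right) l{\left(6,2 \right)} = \left(-19 - 32\right) \left(3 - 6\right) = - 51 \left(3 - 6\right) = \left(-51\right) \left(-3\right) = 153$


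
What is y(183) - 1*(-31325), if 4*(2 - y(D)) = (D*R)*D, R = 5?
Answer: -42137/4 ≈ -10534.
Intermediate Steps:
y(D) = 2 - 5*D²/4 (y(D) = 2 - D*5*D/4 = 2 - 5*D*D/4 = 2 - 5*D²/4)
y(183) - 1*(-31325) = (2 - 5/4*183²) - 1*(-31325) = (2 - 5/4*33489) + 31325 = (2 - 167445/4) + 31325 = -167437/4 + 31325 = -42137/4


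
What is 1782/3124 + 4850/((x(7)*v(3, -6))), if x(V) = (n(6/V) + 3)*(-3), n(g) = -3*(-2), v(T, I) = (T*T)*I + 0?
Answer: 403399/103518 ≈ 3.8969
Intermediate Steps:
v(T, I) = I*T² (v(T, I) = T²*I + 0 = I*T² + 0 = I*T²)
n(g) = 6
x(V) = -27 (x(V) = (6 + 3)*(-3) = 9*(-3) = -27)
1782/3124 + 4850/((x(7)*v(3, -6))) = 1782/3124 + 4850/((-(-162)*3²)) = 1782*(1/3124) + 4850/((-(-162)*9)) = 81/142 + 4850/((-27*(-54))) = 81/142 + 4850/1458 = 81/142 + 4850*(1/1458) = 81/142 + 2425/729 = 403399/103518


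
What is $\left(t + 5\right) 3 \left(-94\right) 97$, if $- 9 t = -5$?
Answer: $- \frac{455900}{3} \approx -1.5197 \cdot 10^{5}$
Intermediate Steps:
$t = \frac{5}{9}$ ($t = \left(- \frac{1}{9}\right) \left(-5\right) = \frac{5}{9} \approx 0.55556$)
$\left(t + 5\right) 3 \left(-94\right) 97 = \left(\frac{5}{9} + 5\right) 3 \left(-94\right) 97 = \frac{50}{9} \cdot 3 \left(-94\right) 97 = \frac{50}{3} \left(-94\right) 97 = \left(- \frac{4700}{3}\right) 97 = - \frac{455900}{3}$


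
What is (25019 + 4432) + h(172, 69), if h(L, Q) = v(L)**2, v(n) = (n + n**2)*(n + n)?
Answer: 104777006241547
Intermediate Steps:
v(n) = 2*n*(n + n**2) (v(n) = (n + n**2)*(2*n) = 2*n*(n + n**2))
h(L, Q) = 4*L**4*(1 + L)**2 (h(L, Q) = (2*L**2*(1 + L))**2 = 4*L**4*(1 + L)**2)
(25019 + 4432) + h(172, 69) = (25019 + 4432) + 4*172**4*(1 + 172)**2 = 29451 + 4*875213056*173**2 = 29451 + 4*875213056*29929 = 29451 + 104777006212096 = 104777006241547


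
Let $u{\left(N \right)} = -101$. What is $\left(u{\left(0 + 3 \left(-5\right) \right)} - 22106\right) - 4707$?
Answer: $-26914$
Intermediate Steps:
$\left(u{\left(0 + 3 \left(-5\right) \right)} - 22106\right) - 4707 = \left(-101 - 22106\right) - 4707 = -22207 - 4707 = -26914$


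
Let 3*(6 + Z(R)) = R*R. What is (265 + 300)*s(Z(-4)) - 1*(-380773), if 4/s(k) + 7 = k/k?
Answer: 1141189/3 ≈ 3.8040e+5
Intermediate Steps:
Z(R) = -6 + R²/3 (Z(R) = -6 + (R*R)/3 = -6 + R²/3)
s(k) = -⅔ (s(k) = 4/(-7 + k/k) = 4/(-7 + 1) = 4/(-6) = 4*(-⅙) = -⅔)
(265 + 300)*s(Z(-4)) - 1*(-380773) = (265 + 300)*(-⅔) - 1*(-380773) = 565*(-⅔) + 380773 = -1130/3 + 380773 = 1141189/3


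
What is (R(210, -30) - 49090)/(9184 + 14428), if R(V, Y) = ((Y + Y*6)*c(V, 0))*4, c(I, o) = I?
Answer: -112745/11806 ≈ -9.5498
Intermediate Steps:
R(V, Y) = 28*V*Y (R(V, Y) = ((Y + Y*6)*V)*4 = ((Y + 6*Y)*V)*4 = ((7*Y)*V)*4 = (7*V*Y)*4 = 28*V*Y)
(R(210, -30) - 49090)/(9184 + 14428) = (28*210*(-30) - 49090)/(9184 + 14428) = (-176400 - 49090)/23612 = -225490*1/23612 = -112745/11806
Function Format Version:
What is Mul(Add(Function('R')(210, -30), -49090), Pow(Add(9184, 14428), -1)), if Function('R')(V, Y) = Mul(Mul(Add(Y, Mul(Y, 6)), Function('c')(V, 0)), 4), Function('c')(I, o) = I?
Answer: Rational(-112745, 11806) ≈ -9.5498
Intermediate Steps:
Function('R')(V, Y) = Mul(28, V, Y) (Function('R')(V, Y) = Mul(Mul(Add(Y, Mul(Y, 6)), V), 4) = Mul(Mul(Add(Y, Mul(6, Y)), V), 4) = Mul(Mul(Mul(7, Y), V), 4) = Mul(Mul(7, V, Y), 4) = Mul(28, V, Y))
Mul(Add(Function('R')(210, -30), -49090), Pow(Add(9184, 14428), -1)) = Mul(Add(Mul(28, 210, -30), -49090), Pow(Add(9184, 14428), -1)) = Mul(Add(-176400, -49090), Pow(23612, -1)) = Mul(-225490, Rational(1, 23612)) = Rational(-112745, 11806)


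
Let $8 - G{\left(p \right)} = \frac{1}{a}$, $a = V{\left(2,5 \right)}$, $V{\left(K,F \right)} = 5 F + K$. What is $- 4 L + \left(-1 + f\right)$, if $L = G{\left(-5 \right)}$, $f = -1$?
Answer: $- \frac{914}{27} \approx -33.852$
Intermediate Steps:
$V{\left(K,F \right)} = K + 5 F$
$a = 27$ ($a = 2 + 5 \cdot 5 = 2 + 25 = 27$)
$G{\left(p \right)} = \frac{215}{27}$ ($G{\left(p \right)} = 8 - \frac{1}{27} = \frac{215}{27}$)
$L = \frac{215}{27} \approx 7.963$
$- 4 L + \left(-1 + f\right) = \left(-4\right) \frac{215}{27} - 2 = - \frac{860}{27} - 2 = - \frac{914}{27}$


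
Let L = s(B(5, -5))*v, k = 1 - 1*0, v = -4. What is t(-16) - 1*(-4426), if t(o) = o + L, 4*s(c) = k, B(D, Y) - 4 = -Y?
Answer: 4409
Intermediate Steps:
B(D, Y) = 4 - Y
k = 1 (k = 1 + 0 = 1)
s(c) = ¼ (s(c) = (¼)*1 = ¼)
L = -1 (L = (¼)*(-4) = -1)
t(o) = -1 + o (t(o) = o - 1 = -1 + o)
t(-16) - 1*(-4426) = (-1 - 16) - 1*(-4426) = -17 + 4426 = 4409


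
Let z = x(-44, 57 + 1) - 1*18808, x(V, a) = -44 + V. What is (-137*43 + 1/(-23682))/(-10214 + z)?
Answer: 139510663/689383020 ≈ 0.20237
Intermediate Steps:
z = -18896 (z = (-44 - 44) - 1*18808 = -88 - 18808 = -18896)
(-137*43 + 1/(-23682))/(-10214 + z) = (-137*43 + 1/(-23682))/(-10214 - 18896) = (-5891 - 1/23682)/(-29110) = -139510663/23682*(-1/29110) = 139510663/689383020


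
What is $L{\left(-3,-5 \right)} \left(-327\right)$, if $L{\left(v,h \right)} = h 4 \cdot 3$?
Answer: $19620$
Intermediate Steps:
$L{\left(v,h \right)} = 12 h$ ($L{\left(v,h \right)} = 4 h 3 = 12 h$)
$L{\left(-3,-5 \right)} \left(-327\right) = 12 \left(-5\right) \left(-327\right) = \left(-60\right) \left(-327\right) = 19620$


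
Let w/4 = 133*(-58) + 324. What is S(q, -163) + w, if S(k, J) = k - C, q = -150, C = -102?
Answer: -29608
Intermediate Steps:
w = -29560 (w = 4*(133*(-58) + 324) = 4*(-7714 + 324) = 4*(-7390) = -29560)
S(k, J) = 102 + k (S(k, J) = k - 1*(-102) = k + 102 = 102 + k)
S(q, -163) + w = (102 - 150) - 29560 = -48 - 29560 = -29608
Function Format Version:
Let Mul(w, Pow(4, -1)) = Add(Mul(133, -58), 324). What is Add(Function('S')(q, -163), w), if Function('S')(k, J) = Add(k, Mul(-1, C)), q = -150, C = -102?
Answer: -29608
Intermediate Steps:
w = -29560 (w = Mul(4, Add(Mul(133, -58), 324)) = Mul(4, Add(-7714, 324)) = Mul(4, -7390) = -29560)
Function('S')(k, J) = Add(102, k) (Function('S')(k, J) = Add(k, Mul(-1, -102)) = Add(k, 102) = Add(102, k))
Add(Function('S')(q, -163), w) = Add(Add(102, -150), -29560) = Add(-48, -29560) = -29608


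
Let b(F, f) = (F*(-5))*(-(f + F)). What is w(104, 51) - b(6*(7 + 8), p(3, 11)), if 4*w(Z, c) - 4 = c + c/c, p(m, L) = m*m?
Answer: -44536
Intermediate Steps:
p(m, L) = m²
b(F, f) = -5*F*(-F - f) (b(F, f) = (-5*F)*(-(F + f)) = (-5*F)*(-F - f) = -5*F*(-F - f))
w(Z, c) = 5/4 + c/4 (w(Z, c) = 1 + (c + c/c)/4 = 1 + (c + 1)/4 = 1 + (1 + c)/4 = 1 + (¼ + c/4) = 5/4 + c/4)
w(104, 51) - b(6*(7 + 8), p(3, 11)) = (5/4 + (¼)*51) - 5*6*(7 + 8)*(6*(7 + 8) + 3²) = (5/4 + 51/4) - 5*6*15*(6*15 + 9) = 14 - 5*90*(90 + 9) = 14 - 5*90*99 = 14 - 1*44550 = 14 - 44550 = -44536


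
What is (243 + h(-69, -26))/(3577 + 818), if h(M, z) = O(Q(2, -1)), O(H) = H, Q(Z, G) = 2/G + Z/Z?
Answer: 242/4395 ≈ 0.055063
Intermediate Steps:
Q(Z, G) = 1 + 2/G (Q(Z, G) = 2/G + 1 = 1 + 2/G)
h(M, z) = -1 (h(M, z) = (2 - 1)/(-1) = -1*1 = -1)
(243 + h(-69, -26))/(3577 + 818) = (243 - 1)/(3577 + 818) = 242/4395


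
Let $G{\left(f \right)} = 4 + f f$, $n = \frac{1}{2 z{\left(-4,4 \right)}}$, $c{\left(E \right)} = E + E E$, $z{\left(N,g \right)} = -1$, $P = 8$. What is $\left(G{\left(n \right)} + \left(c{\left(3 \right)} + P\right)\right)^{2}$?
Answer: $\frac{9409}{16} \approx 588.06$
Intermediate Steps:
$c{\left(E \right)} = E + E^{2}$
$n = - \frac{1}{2}$ ($n = \frac{1}{2 \left(-1\right)} = \frac{1}{2} \left(-1\right) = - \frac{1}{2} \approx -0.5$)
$G{\left(f \right)} = 4 + f^{2}$
$\left(G{\left(n \right)} + \left(c{\left(3 \right)} + P\right)\right)^{2} = \left(\left(4 + \left(- \frac{1}{2}\right)^{2}\right) + \left(3 \left(1 + 3\right) + 8\right)\right)^{2} = \left(\left(4 + \frac{1}{4}\right) + \left(3 \cdot 4 + 8\right)\right)^{2} = \left(\frac{17}{4} + \left(12 + 8\right)\right)^{2} = \left(\frac{17}{4} + 20\right)^{2} = \left(\frac{97}{4}\right)^{2} = \frac{9409}{16}$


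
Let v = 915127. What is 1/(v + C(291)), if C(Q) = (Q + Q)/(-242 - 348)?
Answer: 295/269962174 ≈ 1.0927e-6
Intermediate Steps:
C(Q) = -Q/295 (C(Q) = (2*Q)/(-590) = (2*Q)*(-1/590) = -Q/295)
1/(v + C(291)) = 1/(915127 - 1/295*291) = 1/(915127 - 291/295) = 1/(269962174/295) = 295/269962174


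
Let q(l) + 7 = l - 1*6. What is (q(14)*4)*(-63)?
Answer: -252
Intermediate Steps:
q(l) = -13 + l (q(l) = -7 + (l - 1*6) = -7 + (l - 6) = -7 + (-6 + l) = -13 + l)
(q(14)*4)*(-63) = ((-13 + 14)*4)*(-63) = (1*4)*(-63) = 4*(-63) = -252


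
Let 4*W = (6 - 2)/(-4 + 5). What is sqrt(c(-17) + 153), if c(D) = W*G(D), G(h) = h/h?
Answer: sqrt(154) ≈ 12.410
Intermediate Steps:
G(h) = 1
W = 1 (W = ((6 - 2)/(-4 + 5))/4 = (4/1)/4 = (4*1)/4 = (1/4)*4 = 1)
c(D) = 1 (c(D) = 1*1 = 1)
sqrt(c(-17) + 153) = sqrt(1 + 153) = sqrt(154)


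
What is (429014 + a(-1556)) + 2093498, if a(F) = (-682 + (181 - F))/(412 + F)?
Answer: 2885752673/1144 ≈ 2.5225e+6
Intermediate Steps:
a(F) = (-501 - F)/(412 + F)
(429014 + a(-1556)) + 2093498 = (429014 + (-501 - 1*(-1556))/(412 - 1556)) + 2093498 = (429014 + (-501 + 1556)/(-1144)) + 2093498 = (429014 - 1/1144*1055) + 2093498 = (429014 - 1055/1144) + 2093498 = 490790961/1144 + 2093498 = 2885752673/1144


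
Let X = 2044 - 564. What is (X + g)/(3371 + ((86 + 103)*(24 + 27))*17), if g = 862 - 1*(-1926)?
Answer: 2134/83617 ≈ 0.025521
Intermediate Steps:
X = 1480
g = 2788 (g = 862 + 1926 = 2788)
(X + g)/(3371 + ((86 + 103)*(24 + 27))*17) = (1480 + 2788)/(3371 + ((86 + 103)*(24 + 27))*17) = 4268/(3371 + (189*51)*17) = 4268/(3371 + 9639*17) = 4268/(3371 + 163863) = 4268/167234 = 4268*(1/167234) = 2134/83617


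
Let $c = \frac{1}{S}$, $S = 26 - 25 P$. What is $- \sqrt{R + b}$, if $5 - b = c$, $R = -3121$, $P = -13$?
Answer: $- \frac{i \sqrt{42654963}}{117} \approx - 55.821 i$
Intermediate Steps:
$S = 351$ ($S = 26 - -325 = 26 + 325 = 351$)
$c = \frac{1}{351} \approx 0.002849$
$b = \frac{1754}{351}$ ($b = 5 - \frac{1}{351} = \frac{1754}{351} \approx 4.9972$)
$- \sqrt{R + b} = - \sqrt{-3121 + \frac{1754}{351}} = - \sqrt{- \frac{1093717}{351}} = - \frac{i \sqrt{42654963}}{117}$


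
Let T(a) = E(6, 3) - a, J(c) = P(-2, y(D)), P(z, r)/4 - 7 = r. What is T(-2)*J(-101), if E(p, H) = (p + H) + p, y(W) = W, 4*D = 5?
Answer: 561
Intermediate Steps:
D = 5/4 (D = (¼)*5 = 5/4 ≈ 1.2500)
P(z, r) = 28 + 4*r
E(p, H) = H + 2*p (E(p, H) = (H + p) + p = H + 2*p)
J(c) = 33 (J(c) = 28 + 4*(5/4) = 28 + 5 = 33)
T(a) = 15 - a (T(a) = (3 + 2*6) - a = (3 + 12) - a = 15 - a)
T(-2)*J(-101) = (15 - 1*(-2))*33 = (15 + 2)*33 = 17*33 = 561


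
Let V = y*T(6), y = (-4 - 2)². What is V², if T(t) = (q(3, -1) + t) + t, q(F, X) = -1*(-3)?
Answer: 291600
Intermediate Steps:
q(F, X) = 3
T(t) = 3 + 2*t (T(t) = (3 + t) + t = 3 + 2*t)
y = 36 (y = (-6)² = 36)
V = 540 (V = 36*(3 + 2*6) = 36*(3 + 12) = 36*15 = 540)
V² = 540² = 291600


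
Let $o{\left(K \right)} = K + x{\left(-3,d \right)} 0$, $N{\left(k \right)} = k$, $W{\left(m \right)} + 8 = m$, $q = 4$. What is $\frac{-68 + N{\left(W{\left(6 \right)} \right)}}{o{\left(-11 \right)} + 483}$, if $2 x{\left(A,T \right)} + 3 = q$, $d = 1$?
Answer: $- \frac{35}{236} \approx -0.14831$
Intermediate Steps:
$x{\left(A,T \right)} = \frac{1}{2}$ ($x{\left(A,T \right)} = - \frac{3}{2} + \frac{1}{2} \cdot 4 = - \frac{3}{2} + 2 = \frac{1}{2}$)
$W{\left(m \right)} = -8 + m$
$o{\left(K \right)} = K$ ($o{\left(K \right)} = K + \frac{1}{2} \cdot 0 = K + 0 = K$)
$\frac{-68 + N{\left(W{\left(6 \right)} \right)}}{o{\left(-11 \right)} + 483} = \frac{-68 + \left(-8 + 6\right)}{-11 + 483} = \frac{-68 - 2}{472} = \left(-70\right) \frac{1}{472} = - \frac{35}{236}$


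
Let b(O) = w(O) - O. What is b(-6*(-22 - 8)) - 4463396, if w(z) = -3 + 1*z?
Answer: -4463399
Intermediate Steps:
w(z) = -3 + z
b(O) = -3 (b(O) = (-3 + O) - O = -3)
b(-6*(-22 - 8)) - 4463396 = -3 - 4463396 = -4463399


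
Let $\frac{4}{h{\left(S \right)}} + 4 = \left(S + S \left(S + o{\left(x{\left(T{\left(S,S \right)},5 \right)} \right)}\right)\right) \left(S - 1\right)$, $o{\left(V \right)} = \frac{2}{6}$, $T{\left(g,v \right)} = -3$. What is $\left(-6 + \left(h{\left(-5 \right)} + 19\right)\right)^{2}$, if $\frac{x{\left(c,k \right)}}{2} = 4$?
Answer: $\frac{546121}{3249} \approx 168.09$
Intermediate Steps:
$x{\left(c,k \right)} = 8$ ($x{\left(c,k \right)} = 2 \cdot 4 = 8$)
$o{\left(V \right)} = \frac{1}{3}$ ($o{\left(V \right)} = 2 \cdot \frac{1}{6} = \frac{1}{3}$)
$h{\left(S \right)} = \frac{4}{-4 + \left(-1 + S\right) \left(S + S \left(\frac{1}{3} + S\right)\right)}$ ($h{\left(S \right)} = \frac{4}{-4 + \left(S + S \left(S + \frac{1}{3}\right)\right) \left(S - 1\right)} = \frac{4}{-4 + \left(S + S \left(\frac{1}{3} + S\right)\right) \left(-1 + S\right)} = \frac{4}{-4 + \left(-1 + S\right) \left(S + S \left(\frac{1}{3} + S\right)\right)}$)
$\left(-6 + \left(h{\left(-5 \right)} + 19\right)\right)^{2} = \left(-6 + \left(\frac{12}{-12 + \left(-5\right)^{2} - -20 + 3 \left(-5\right)^{3}} + 19\right)\right)^{2} = \left(-6 + \left(\frac{12}{-12 + 25 + 20 + 3 \left(-125\right)} + 19\right)\right)^{2} = \left(-6 + \left(\frac{12}{-12 + 25 + 20 - 375} + 19\right)\right)^{2} = \left(-6 + \left(\frac{12}{-342} + 19\right)\right)^{2} = \left(-6 + \left(12 \left(- \frac{1}{342}\right) + 19\right)\right)^{2} = \left(-6 + \left(- \frac{2}{57} + 19\right)\right)^{2} = \left(-6 + \frac{1081}{57}\right)^{2} = \left(\frac{739}{57}\right)^{2} = \frac{546121}{3249}$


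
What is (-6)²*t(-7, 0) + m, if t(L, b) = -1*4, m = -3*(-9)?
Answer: -117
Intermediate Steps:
m = 27
t(L, b) = -4
(-6)²*t(-7, 0) + m = (-6)²*(-4) + 27 = 36*(-4) + 27 = -144 + 27 = -117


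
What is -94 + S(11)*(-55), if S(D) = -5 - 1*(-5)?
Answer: -94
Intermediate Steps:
S(D) = 0 (S(D) = -5 + 5 = 0)
-94 + S(11)*(-55) = -94 + 0*(-55) = -94 + 0 = -94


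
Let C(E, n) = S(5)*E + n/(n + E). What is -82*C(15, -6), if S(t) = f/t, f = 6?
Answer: -4264/3 ≈ -1421.3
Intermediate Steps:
S(t) = 6/t
C(E, n) = 6*E/5 + n/(E + n) (C(E, n) = (6/5)*E + n/(n + E) = (6*(⅕))*E + n/(E + n) = 6*E/5 + n/(E + n))
-82*C(15, -6) = -82*(-6 + (6/5)*15² + (6/5)*15*(-6))/(15 - 6) = -82*(-6 + (6/5)*225 - 108)/9 = -82*(-6 + 270 - 108)/9 = -82*156/9 = -82*52/3 = -4264/3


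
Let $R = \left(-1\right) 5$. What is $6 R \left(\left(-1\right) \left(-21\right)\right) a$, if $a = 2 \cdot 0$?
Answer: $0$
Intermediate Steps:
$a = 0$
$R = -5$
$6 R \left(\left(-1\right) \left(-21\right)\right) a = 6 \left(-5\right) \left(\left(-1\right) \left(-21\right)\right) 0 = \left(-30\right) 21 \cdot 0 = \left(-630\right) 0 = 0$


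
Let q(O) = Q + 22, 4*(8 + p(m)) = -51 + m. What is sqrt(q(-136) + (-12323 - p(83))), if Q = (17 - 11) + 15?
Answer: 2*I*sqrt(3070) ≈ 110.82*I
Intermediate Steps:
Q = 21 (Q = 6 + 15 = 21)
p(m) = -83/4 + m/4 (p(m) = -8 + (-51 + m)/4 = -8 + (-51/4 + m/4) = -83/4 + m/4)
q(O) = 43 (q(O) = 21 + 22 = 43)
sqrt(q(-136) + (-12323 - p(83))) = sqrt(43 + (-12323 - (-83/4 + (1/4)*83))) = sqrt(43 + (-12323 - (-83/4 + 83/4))) = sqrt(43 + (-12323 - 1*0)) = sqrt(43 + (-12323 + 0)) = sqrt(43 - 12323) = sqrt(-12280) = 2*I*sqrt(3070)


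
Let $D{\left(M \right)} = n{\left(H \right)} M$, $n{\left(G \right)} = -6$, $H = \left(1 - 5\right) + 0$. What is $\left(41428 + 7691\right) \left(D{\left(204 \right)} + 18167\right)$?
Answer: $832223217$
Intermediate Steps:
$H = -4$ ($H = -4 + 0 = -4$)
$D{\left(M \right)} = - 6 M$
$\left(41428 + 7691\right) \left(D{\left(204 \right)} + 18167\right) = \left(41428 + 7691\right) \left(\left(-6\right) 204 + 18167\right) = 49119 \left(-1224 + 18167\right) = 49119 \cdot 16943 = 832223217$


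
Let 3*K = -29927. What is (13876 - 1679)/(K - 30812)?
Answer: -36591/122363 ≈ -0.29904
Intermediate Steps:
K = -29927/3 (K = (⅓)*(-29927) = -29927/3 ≈ -9975.7)
(13876 - 1679)/(K - 30812) = (13876 - 1679)/(-29927/3 - 30812) = 12197/(-122363/3) = 12197*(-3/122363) = -36591/122363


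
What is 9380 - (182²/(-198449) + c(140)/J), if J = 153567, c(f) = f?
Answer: 285862599898988/30475217583 ≈ 9380.2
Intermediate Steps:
9380 - (182²/(-198449) + c(140)/J) = 9380 - (182²/(-198449) + 140/153567) = 9380 - (33124*(-1/198449) + 140*(1/153567)) = 9380 - (-33124/198449 + 140/153567) = 9380 - 1*(-5058970448/30475217583) = 9380 + 5058970448/30475217583 = 285862599898988/30475217583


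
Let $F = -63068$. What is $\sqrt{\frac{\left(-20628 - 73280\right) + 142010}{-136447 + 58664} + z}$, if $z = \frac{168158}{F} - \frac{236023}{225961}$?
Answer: $\frac{i \sqrt{1329860450298915805071843095702}}{554239202016242} \approx 2.0807 i$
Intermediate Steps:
$z = - \frac{26441324201}{7125454174}$ ($z = \frac{168158}{-63068} - \frac{236023}{225961} = 168158 \left(- \frac{1}{63068}\right) - \frac{236023}{225961} = - \frac{84079}{31534} - \frac{236023}{225961} = - \frac{26441324201}{7125454174} \approx -3.7108$)
$\sqrt{\frac{\left(-20628 - 73280\right) + 142010}{-136447 + 58664} + z} = \sqrt{\frac{\left(-20628 - 73280\right) + 142010}{-136447 + 58664} - \frac{26441324201}{7125454174}} = \sqrt{\frac{-93908 + 142010}{-77783} - \frac{26441324201}{7125454174}} = \sqrt{48102 \left(- \frac{1}{77783}\right) - \frac{26441324201}{7125454174}} = \sqrt{- \frac{48102}{77783} - \frac{26441324201}{7125454174}} = \sqrt{- \frac{2399434117004131}{554239202016242}} = \frac{i \sqrt{1329860450298915805071843095702}}{554239202016242}$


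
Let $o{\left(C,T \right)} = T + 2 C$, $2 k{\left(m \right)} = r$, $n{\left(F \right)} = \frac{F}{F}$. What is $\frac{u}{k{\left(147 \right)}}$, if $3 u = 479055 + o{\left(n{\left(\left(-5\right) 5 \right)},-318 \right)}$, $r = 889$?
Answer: $\frac{957478}{2667} \approx 359.01$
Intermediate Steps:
$n{\left(F \right)} = 1$
$k{\left(m \right)} = \frac{889}{2}$ ($k{\left(m \right)} = \frac{1}{2} \cdot 889 = \frac{889}{2}$)
$u = \frac{478739}{3}$ ($u = \frac{479055 + \left(-318 + 2 \cdot 1\right)}{3} = \frac{479055 + \left(-318 + 2\right)}{3} = \frac{479055 - 316}{3} = \frac{1}{3} \cdot 478739 = \frac{478739}{3} \approx 1.5958 \cdot 10^{5}$)
$\frac{u}{k{\left(147 \right)}} = \frac{478739}{3 \cdot \frac{889}{2}} = \frac{478739}{3} \cdot \frac{2}{889} = \frac{957478}{2667}$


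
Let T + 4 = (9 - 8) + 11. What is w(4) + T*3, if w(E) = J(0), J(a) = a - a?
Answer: 24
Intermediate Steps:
J(a) = 0
w(E) = 0
T = 8 (T = -4 + ((9 - 8) + 11) = -4 + (1 + 11) = -4 + 12 = 8)
w(4) + T*3 = 0 + 8*3 = 0 + 24 = 24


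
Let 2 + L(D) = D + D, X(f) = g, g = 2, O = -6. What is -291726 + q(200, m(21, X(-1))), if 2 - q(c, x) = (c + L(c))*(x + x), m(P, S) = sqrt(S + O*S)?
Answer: -291724 - 1196*I*sqrt(10) ≈ -2.9172e+5 - 3782.1*I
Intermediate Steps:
X(f) = 2
m(P, S) = sqrt(5)*sqrt(-S) (m(P, S) = sqrt(S - 6*S) = sqrt(-5*S) = sqrt(5)*sqrt(-S))
L(D) = -2 + 2*D (L(D) = -2 + (D + D) = -2 + 2*D)
q(c, x) = 2 - 2*x*(-2 + 3*c) (q(c, x) = 2 - (c + (-2 + 2*c))*(x + x) = 2 - (-2 + 3*c)*2*x = 2 - 2*x*(-2 + 3*c))
-291726 + q(200, m(21, X(-1))) = -291726 + (2 + 4*(sqrt(5)*sqrt(-1*2)) - 6*200*sqrt(5)*sqrt(-1*2)) = -291726 + (2 + 4*(sqrt(5)*sqrt(-2)) - 6*200*sqrt(5)*sqrt(-2)) = -291726 + (2 + 4*(sqrt(5)*(I*sqrt(2))) - 6*200*sqrt(5)*(I*sqrt(2))) = -291726 + (2 + 4*(I*sqrt(10)) - 6*200*I*sqrt(10)) = -291726 + (2 + 4*I*sqrt(10) - 1200*I*sqrt(10)) = -291726 + (2 - 1196*I*sqrt(10)) = -291724 - 1196*I*sqrt(10)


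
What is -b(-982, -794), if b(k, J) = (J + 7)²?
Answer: -619369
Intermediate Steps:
b(k, J) = (7 + J)²
-b(-982, -794) = -(7 - 794)² = -1*(-787)² = -1*619369 = -619369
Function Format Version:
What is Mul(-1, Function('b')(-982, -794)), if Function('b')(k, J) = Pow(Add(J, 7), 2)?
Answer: -619369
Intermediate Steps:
Function('b')(k, J) = Pow(Add(7, J), 2)
Mul(-1, Function('b')(-982, -794)) = Mul(-1, Pow(Add(7, -794), 2)) = Mul(-1, Pow(-787, 2)) = Mul(-1, 619369) = -619369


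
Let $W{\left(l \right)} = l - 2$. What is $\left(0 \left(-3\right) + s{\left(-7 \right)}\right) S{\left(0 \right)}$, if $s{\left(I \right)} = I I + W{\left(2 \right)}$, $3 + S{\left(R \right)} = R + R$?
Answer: $-147$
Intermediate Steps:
$W{\left(l \right)} = -2 + l$
$S{\left(R \right)} = -3 + 2 R$ ($S{\left(R \right)} = -3 + \left(R + R\right) = -3 + 2 R$)
$s{\left(I \right)} = I^{2}$ ($s{\left(I \right)} = I I + \left(-2 + 2\right) = I^{2} + 0 = I^{2}$)
$\left(0 \left(-3\right) + s{\left(-7 \right)}\right) S{\left(0 \right)} = \left(0 \left(-3\right) + \left(-7\right)^{2}\right) \left(-3 + 2 \cdot 0\right) = \left(0 + 49\right) \left(-3 + 0\right) = 49 \left(-3\right) = -147$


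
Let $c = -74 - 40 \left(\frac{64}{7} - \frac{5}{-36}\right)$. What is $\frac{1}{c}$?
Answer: $- \frac{63}{28052} \approx -0.0022458$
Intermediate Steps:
$c = - \frac{28052}{63}$ ($c = -74 - 40 \left(64 \cdot \frac{1}{7} - - \frac{5}{36}\right) = -74 - 40 \left(\frac{64}{7} + \frac{5}{36}\right) = -74 - \frac{23390}{63} = - \frac{28052}{63} \approx -445.27$)
$\frac{1}{c} = \frac{1}{- \frac{28052}{63}} = - \frac{63}{28052}$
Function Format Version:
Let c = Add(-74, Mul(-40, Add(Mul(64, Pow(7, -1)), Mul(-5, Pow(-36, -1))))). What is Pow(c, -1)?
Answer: Rational(-63, 28052) ≈ -0.0022458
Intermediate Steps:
c = Rational(-28052, 63) (c = Add(-74, Mul(-40, Add(Mul(64, Rational(1, 7)), Mul(-5, Rational(-1, 36))))) = Add(-74, Mul(-40, Add(Rational(64, 7), Rational(5, 36)))) = Add(-74, Mul(-40, Rational(2339, 252))) = Add(-74, Rational(-23390, 63)) = Rational(-28052, 63) ≈ -445.27)
Pow(c, -1) = Pow(Rational(-28052, 63), -1) = Rational(-63, 28052)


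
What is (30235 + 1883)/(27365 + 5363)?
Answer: 16059/16364 ≈ 0.98136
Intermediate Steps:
(30235 + 1883)/(27365 + 5363) = 32118/32728 = 32118*(1/32728) = 16059/16364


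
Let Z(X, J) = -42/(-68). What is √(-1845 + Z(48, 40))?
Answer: I*√2132106/34 ≈ 42.946*I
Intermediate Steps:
Z(X, J) = 21/34 (Z(X, J) = -42*(-1/68) = 21/34)
√(-1845 + Z(48, 40)) = √(-1845 + 21/34) = √(-62709/34) = I*√2132106/34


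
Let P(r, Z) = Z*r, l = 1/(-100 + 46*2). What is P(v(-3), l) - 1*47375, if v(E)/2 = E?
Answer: -189497/4 ≈ -47374.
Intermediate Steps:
v(E) = 2*E
l = -1/8 (l = 1/(-100 + 92) = 1/(-8) = -1/8 ≈ -0.12500)
P(v(-3), l) - 1*47375 = -(-3)/4 - 1*47375 = -1/8*(-6) - 47375 = 3/4 - 47375 = -189497/4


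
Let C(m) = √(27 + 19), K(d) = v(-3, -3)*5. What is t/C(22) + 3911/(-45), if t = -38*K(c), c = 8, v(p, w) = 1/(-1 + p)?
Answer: -3911/45 + 95*√46/92 ≈ -79.908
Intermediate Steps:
K(d) = -5/4 (K(d) = 5/(-1 - 3) = 5/(-4) = -¼*5 = -5/4)
C(m) = √46
t = 95/2 (t = -38*(-5/4) = 95/2 ≈ 47.500)
t/C(22) + 3911/(-45) = 95/(2*(√46)) + 3911/(-45) = 95*(√46/46)/2 + 3911*(-1/45) = 95*√46/92 - 3911/45 = -3911/45 + 95*√46/92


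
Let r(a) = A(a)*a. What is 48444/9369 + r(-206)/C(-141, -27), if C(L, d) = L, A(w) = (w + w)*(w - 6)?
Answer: 18731330380/146781 ≈ 1.2761e+5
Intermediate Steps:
A(w) = 2*w*(-6 + w) (A(w) = (2*w)*(-6 + w) = 2*w*(-6 + w))
r(a) = 2*a²*(-6 + a) (r(a) = (2*a*(-6 + a))*a = 2*a²*(-6 + a))
48444/9369 + r(-206)/C(-141, -27) = 48444/9369 + (2*(-206)²*(-6 - 206))/(-141) = 48444*(1/9369) + (2*42436*(-212))*(-1/141) = 16148/3123 - 17992864*(-1/141) = 16148/3123 + 17992864/141 = 18731330380/146781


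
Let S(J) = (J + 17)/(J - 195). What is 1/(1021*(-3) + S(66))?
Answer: -129/395210 ≈ -0.00032641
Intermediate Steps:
S(J) = (17 + J)/(-195 + J)
1/(1021*(-3) + S(66)) = 1/(1021*(-3) + (17 + 66)/(-195 + 66)) = 1/(-3063 + 83/(-129)) = 1/(-3063 - 1/129*83) = 1/(-3063 - 83/129) = 1/(-395210/129) = -129/395210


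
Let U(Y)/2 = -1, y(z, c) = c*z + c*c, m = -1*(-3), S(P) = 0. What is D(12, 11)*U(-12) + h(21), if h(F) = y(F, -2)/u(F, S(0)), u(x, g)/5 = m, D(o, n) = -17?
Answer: 472/15 ≈ 31.467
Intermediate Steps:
m = 3
y(z, c) = c**2 + c*z (y(z, c) = c*z + c**2 = c**2 + c*z)
U(Y) = -2 (U(Y) = 2*(-1) = -2)
u(x, g) = 15 (u(x, g) = 5*3 = 15)
h(F) = 4/15 - 2*F/15 (h(F) = -2*(-2 + F)/15 = (4 - 2*F)*(1/15) = 4/15 - 2*F/15)
D(12, 11)*U(-12) + h(21) = -17*(-2) + (4/15 - 2/15*21) = 34 + (4/15 - 14/5) = 34 - 38/15 = 472/15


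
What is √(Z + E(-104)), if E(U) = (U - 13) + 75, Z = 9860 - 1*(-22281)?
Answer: √32099 ≈ 179.16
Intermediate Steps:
Z = 32141 (Z = 9860 + 22281 = 32141)
E(U) = 62 + U (E(U) = (-13 + U) + 75 = 62 + U)
√(Z + E(-104)) = √(32141 + (62 - 104)) = √(32141 - 42) = √32099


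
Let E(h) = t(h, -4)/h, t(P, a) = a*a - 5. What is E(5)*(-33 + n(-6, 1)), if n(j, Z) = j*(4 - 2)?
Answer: -99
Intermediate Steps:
t(P, a) = -5 + a**2 (t(P, a) = a**2 - 5 = -5 + a**2)
E(h) = 11/h (E(h) = (-5 + (-4)**2)/h = (-5 + 16)/h = 11/h)
n(j, Z) = 2*j (n(j, Z) = j*2 = 2*j)
E(5)*(-33 + n(-6, 1)) = (11/5)*(-33 + 2*(-6)) = (11*(1/5))*(-33 - 12) = (11/5)*(-45) = -99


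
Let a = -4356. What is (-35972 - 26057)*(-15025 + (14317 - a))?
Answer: -226281792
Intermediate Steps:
(-35972 - 26057)*(-15025 + (14317 - a)) = (-35972 - 26057)*(-15025 + (14317 - 1*(-4356))) = -62029*(-15025 + (14317 + 4356)) = -62029*(-15025 + 18673) = -62029*3648 = -226281792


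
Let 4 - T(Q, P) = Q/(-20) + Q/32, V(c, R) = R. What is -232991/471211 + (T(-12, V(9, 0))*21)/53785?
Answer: -499762627319/1013763345400 ≈ -0.49298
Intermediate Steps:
T(Q, P) = 4 + 3*Q/160 (T(Q, P) = 4 - (Q/(-20) + Q/32) = 4 - (Q*(-1/20) + Q*(1/32)) = 4 - (-Q/20 + Q/32) = 4 - (-3)*Q/160 = 4 + 3*Q/160)
-232991/471211 + (T(-12, V(9, 0))*21)/53785 = -232991/471211 + ((4 + (3/160)*(-12))*21)/53785 = -232991*1/471211 + ((4 - 9/40)*21)*(1/53785) = -232991/471211 + ((151/40)*21)*(1/53785) = -232991/471211 + (3171/40)*(1/53785) = -232991/471211 + 3171/2151400 = -499762627319/1013763345400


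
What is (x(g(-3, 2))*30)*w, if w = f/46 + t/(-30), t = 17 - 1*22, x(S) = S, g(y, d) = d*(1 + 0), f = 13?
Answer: 620/23 ≈ 26.957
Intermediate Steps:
g(y, d) = d (g(y, d) = d*1 = d)
t = -5 (t = 17 - 22 = -5)
w = 31/69 (w = 13/46 - 5/(-30) = 13*(1/46) - 5*(-1/30) = 13/46 + ⅙ = 31/69 ≈ 0.44928)
(x(g(-3, 2))*30)*w = (2*30)*(31/69) = 60*(31/69) = 620/23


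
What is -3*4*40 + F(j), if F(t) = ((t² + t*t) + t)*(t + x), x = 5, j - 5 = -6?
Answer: -476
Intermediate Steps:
j = -1 (j = 5 - 6 = -1)
F(t) = (5 + t)*(t + 2*t²) (F(t) = ((t² + t*t) + t)*(t + 5) = ((t² + t²) + t)*(5 + t) = (2*t² + t)*(5 + t) = (t + 2*t²)*(5 + t) = (5 + t)*(t + 2*t²))
-3*4*40 + F(j) = -3*4*40 - (5 + 2*(-1)² + 11*(-1)) = -12*40 - (5 + 2*1 - 11) = -480 - (5 + 2 - 11) = -480 - 1*(-4) = -480 + 4 = -476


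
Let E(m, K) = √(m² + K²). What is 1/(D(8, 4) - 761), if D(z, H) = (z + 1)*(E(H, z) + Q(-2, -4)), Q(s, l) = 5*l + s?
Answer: -959/913201 - 36*√5/913201 ≈ -0.0011383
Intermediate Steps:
Q(s, l) = s + 5*l
E(m, K) = √(K² + m²)
D(z, H) = (1 + z)*(-22 + √(H² + z²)) (D(z, H) = (z + 1)*(√(z² + H²) + (-2 + 5*(-4))) = (1 + z)*(√(H² + z²) + (-2 - 20)) = (1 + z)*(√(H² + z²) - 22) = (1 + z)*(-22 + √(H² + z²)))
1/(D(8, 4) - 761) = 1/((-22 + √(4² + 8²) - 22*8 + 8*√(4² + 8²)) - 761) = 1/((-22 + √(16 + 64) - 176 + 8*√(16 + 64)) - 761) = 1/((-22 + √80 - 176 + 8*√80) - 761) = 1/((-22 + 4*√5 - 176 + 8*(4*√5)) - 761) = 1/((-22 + 4*√5 - 176 + 32*√5) - 761) = 1/((-198 + 36*√5) - 761) = 1/(-959 + 36*√5)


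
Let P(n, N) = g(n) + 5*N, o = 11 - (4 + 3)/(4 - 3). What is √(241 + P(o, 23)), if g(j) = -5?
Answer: 3*√39 ≈ 18.735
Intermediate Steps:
o = 4 (o = 11 - 7/1 = 11 - 7 = 4)
P(n, N) = -5 + 5*N
√(241 + P(o, 23)) = √(241 + (-5 + 5*23)) = √(241 + (-5 + 115)) = √(241 + 110) = √351 = 3*√39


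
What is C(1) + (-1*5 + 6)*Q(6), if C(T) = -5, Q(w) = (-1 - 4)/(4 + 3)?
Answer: -40/7 ≈ -5.7143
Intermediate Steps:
Q(w) = -5/7
C(1) + (-1*5 + 6)*Q(6) = -5 + (-1*5 + 6)*(-5/7) = -5 + (-5 + 6)*(-5/7) = -5 + 1*(-5/7) = -5 - 5/7 = -40/7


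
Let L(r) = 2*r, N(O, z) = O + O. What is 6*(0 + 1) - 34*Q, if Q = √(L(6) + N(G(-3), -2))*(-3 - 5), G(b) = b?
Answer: 6 + 272*√6 ≈ 672.26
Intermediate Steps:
N(O, z) = 2*O
Q = -8*√6 (Q = √(2*6 + 2*(-3))*(-3 - 5) = √(12 - 6)*(-8) = √6*(-8) = -8*√6 ≈ -19.596)
6*(0 + 1) - 34*Q = 6*(0 + 1) - (-272)*√6 = 6*1 + 272*√6 = 6 + 272*√6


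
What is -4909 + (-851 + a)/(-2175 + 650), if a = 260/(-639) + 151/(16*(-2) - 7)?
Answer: -2487238651/506727 ≈ -4908.4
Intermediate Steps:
a = -35543/8307 (a = 260*(-1/639) + 151/(-32 - 7) = -260/639 + 151/(-39) = -260/639 + 151*(-1/39) = -260/639 - 151/39 = -35543/8307 ≈ -4.2787)
-4909 + (-851 + a)/(-2175 + 650) = -4909 + (-851 - 35543/8307)/(-2175 + 650) = -4909 - 7104800/8307/(-1525) = -4909 - 7104800/8307*(-1/1525) = -4909 + 284192/506727 = -2487238651/506727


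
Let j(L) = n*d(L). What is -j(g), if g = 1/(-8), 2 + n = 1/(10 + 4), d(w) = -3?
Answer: -81/14 ≈ -5.7857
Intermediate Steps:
n = -27/14 (n = -2 + 1/(10 + 4) = -2 + 1/14 = -27/14 ≈ -1.9286)
g = -1/8 ≈ -0.12500
j(L) = 81/14 (j(L) = -27/14*(-3) = 81/14)
-j(g) = -1*81/14 = -81/14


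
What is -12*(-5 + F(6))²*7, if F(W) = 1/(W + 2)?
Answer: -31941/16 ≈ -1996.3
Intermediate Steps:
F(W) = 1/(2 + W)
-12*(-5 + F(6))²*7 = -12*(-5 + 1/(2 + 6))²*7 = -12*(-5 + 1/8)²*7 = -12*(-5 + ⅛)²*7 = -12*(-39/8)²*7 = -12*1521/64*7 = -4563/16*7 = -31941/16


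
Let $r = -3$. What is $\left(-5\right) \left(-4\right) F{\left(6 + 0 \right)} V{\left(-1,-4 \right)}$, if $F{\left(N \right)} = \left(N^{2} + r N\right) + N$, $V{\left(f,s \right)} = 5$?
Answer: $2400$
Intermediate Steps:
$F{\left(N \right)} = N^{2} - 2 N$ ($F{\left(N \right)} = \left(N^{2} - 3 N\right) + N = N^{2} - 2 N$)
$\left(-5\right) \left(-4\right) F{\left(6 + 0 \right)} V{\left(-1,-4 \right)} = \left(-5\right) \left(-4\right) \left(6 + 0\right) \left(-2 + \left(6 + 0\right)\right) 5 = 20 \cdot 6 \left(-2 + 6\right) 5 = 20 \cdot 6 \cdot 4 \cdot 5 = 20 \cdot 24 \cdot 5 = 20 \cdot 120 = 2400$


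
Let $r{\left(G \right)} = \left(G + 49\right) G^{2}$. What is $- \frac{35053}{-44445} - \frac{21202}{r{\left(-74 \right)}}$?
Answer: $\frac{574107859}{608452050} \approx 0.94355$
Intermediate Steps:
$r{\left(G \right)} = G^{2} \left(49 + G\right)$ ($r{\left(G \right)} = \left(49 + G\right) G^{2} = G^{2} \left(49 + G\right)$)
$- \frac{35053}{-44445} - \frac{21202}{r{\left(-74 \right)}} = - \frac{35053}{-44445} - \frac{21202}{\left(-74\right)^{2} \left(49 - 74\right)} = \left(-35053\right) \left(- \frac{1}{44445}\right) - \frac{21202}{5476 \left(-25\right)} = \frac{35053}{44445} - \frac{21202}{-136900} = \frac{35053}{44445} - - \frac{10601}{68450} = \frac{35053}{44445} + \frac{10601}{68450} = \frac{574107859}{608452050}$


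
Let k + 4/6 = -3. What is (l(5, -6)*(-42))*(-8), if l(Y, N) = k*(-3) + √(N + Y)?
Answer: 3696 + 336*I ≈ 3696.0 + 336.0*I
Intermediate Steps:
k = -11/3 (k = -⅔ - 3 = -11/3 ≈ -3.6667)
l(Y, N) = 11 + √(N + Y) (l(Y, N) = -11/3*(-3) + √(N + Y) = 11 + √(N + Y))
(l(5, -6)*(-42))*(-8) = ((11 + √(-6 + 5))*(-42))*(-8) = ((11 + √(-1))*(-42))*(-8) = ((11 + I)*(-42))*(-8) = (-462 - 42*I)*(-8) = 3696 + 336*I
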